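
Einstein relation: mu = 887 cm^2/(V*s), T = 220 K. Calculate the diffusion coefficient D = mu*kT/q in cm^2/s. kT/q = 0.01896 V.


Step 1: D = mu * (kT/q)
Step 2: D = 887 * 0.01896
Step 3: D = 16.82 cm^2/s

16.82


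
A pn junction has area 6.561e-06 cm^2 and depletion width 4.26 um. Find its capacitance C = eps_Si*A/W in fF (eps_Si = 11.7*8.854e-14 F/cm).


Step 1: eps_Si = 11.7 * 8.854e-14 = 1.035918e-12 F/cm
Step 2: W in cm = 4.26 * 1e-4 = 4.26e-04 cm
Step 3: C = 1.035918e-12 * 6.561e-06 / 4.26e-04 = 1.595460e-14 F
Step 4: C = 15.95 fF

15.95


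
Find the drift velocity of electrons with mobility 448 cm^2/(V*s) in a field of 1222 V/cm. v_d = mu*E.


Step 1: v_d = mu * E
Step 2: v_d = 448 * 1222 = 547456
Step 3: v_d = 5.47e+05 cm/s

5.47e+05


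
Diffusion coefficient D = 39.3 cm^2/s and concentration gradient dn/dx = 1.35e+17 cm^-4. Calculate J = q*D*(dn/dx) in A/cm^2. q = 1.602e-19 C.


Step 1: J = q * D * (dn/dx)
Step 2: J = 1.602e-19 * 39.3 * 1.35e+17
Step 3: J = 8.50e-01 A/cm^2

8.50e-01


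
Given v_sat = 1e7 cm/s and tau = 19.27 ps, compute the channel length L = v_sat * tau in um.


Step 1: tau in seconds = 19.27 ps * 1e-12 = 1.9270e-11 s
Step 2: L = v_sat * tau = 1e7 * 1.9270e-11 = 1.9270e-04 cm
Step 3: L in um = 1.9270e-04 * 1e4 = 1.927 um

1.927


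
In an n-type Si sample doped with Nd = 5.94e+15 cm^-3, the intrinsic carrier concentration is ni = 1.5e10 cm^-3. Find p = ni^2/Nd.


Step 1: Since Nd >> ni, n ≈ Nd = 5.94e+15 cm^-3
Step 2: p = ni^2 / n = (1.5e10)^2 / 5.94e+15
Step 3: p = 2.25e20 / 5.94e+15 = 3.79e+04 cm^-3

3.79e+04


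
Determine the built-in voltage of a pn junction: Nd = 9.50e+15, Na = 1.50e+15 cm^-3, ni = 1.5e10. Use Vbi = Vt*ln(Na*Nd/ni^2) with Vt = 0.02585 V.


Step 1: Compute Na*Nd/ni^2 = 1.50e+15 * 9.50e+15 / (1.5e10)^2 = 6.3333e+10
Step 2: ln(6.3333e+10) = 24.8717
Step 3: Vbi = 0.02585 * 24.8717 = 0.643 V

0.643


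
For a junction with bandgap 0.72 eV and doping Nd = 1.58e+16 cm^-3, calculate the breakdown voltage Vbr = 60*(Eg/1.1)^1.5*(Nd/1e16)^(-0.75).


Step 1: Eg/1.1 = 0.72/1.1 = 0.654545
Step 2: (Eg/1.1)^1.5 = 0.654545^1.5 = 0.529553
Step 3: (Nd/1e16)^(-0.75) = (1.58)^(-0.75) = 0.709590
Step 4: Vbr = 60 * 0.529553 * 0.709590 = 22.5 V

22.5


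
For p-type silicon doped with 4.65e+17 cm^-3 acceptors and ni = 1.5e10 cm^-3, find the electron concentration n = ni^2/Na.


Step 1: Majority hole concentration p ≈ Na = 4.65e+17 cm^-3
Step 2: n = ni^2 / Na = (1.5e10)^2 / 4.65e+17
Step 3: n = 4.84e+02 cm^-3

4.84e+02


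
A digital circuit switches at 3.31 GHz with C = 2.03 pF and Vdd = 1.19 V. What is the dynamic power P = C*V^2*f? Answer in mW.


Step 1: V^2 = 1.19^2 = 1.4161 V^2
Step 2: P = C*V^2*f = 2.03e-12 F * 1.4161 * 3.31e9 Hz
Step 3: P = 9.51520073e-03 W
Step 4: P = 9.515 mW

9.515


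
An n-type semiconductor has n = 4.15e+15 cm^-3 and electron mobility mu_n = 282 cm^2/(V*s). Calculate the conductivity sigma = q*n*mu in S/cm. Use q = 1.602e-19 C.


Step 1: sigma = q * n * mu
Step 2: sigma = 1.602e-19 * 4.15e+15 * 282
Step 3: sigma = 1.875e-01 S/cm

1.875e-01


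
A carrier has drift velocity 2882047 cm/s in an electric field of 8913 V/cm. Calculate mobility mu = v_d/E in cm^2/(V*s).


Step 1: mu = v_d / E
Step 2: mu = 2882047 / 8913
Step 3: mu = 323.35 cm^2/(V*s)

323.35


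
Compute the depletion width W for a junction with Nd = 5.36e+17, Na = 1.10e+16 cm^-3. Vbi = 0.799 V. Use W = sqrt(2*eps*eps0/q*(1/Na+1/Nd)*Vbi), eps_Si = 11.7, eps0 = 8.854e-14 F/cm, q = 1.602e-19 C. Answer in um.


Step 1: 1/Na + 1/Nd = 1/1.10e+16 + 1/5.36e+17 = 9.27748e-17
Step 2: 2*eps*eps0/q = 2*11.7*8.854e-14/1.602e-19 = 1.293281e+07
Step 3: W^2 = 1.293281e+07 * 9.27748e-17 * 0.799 = 9.58671e-10
Step 4: W = sqrt(9.58671e-10) = 3.096e-05 cm = 0.3096 um

0.3096


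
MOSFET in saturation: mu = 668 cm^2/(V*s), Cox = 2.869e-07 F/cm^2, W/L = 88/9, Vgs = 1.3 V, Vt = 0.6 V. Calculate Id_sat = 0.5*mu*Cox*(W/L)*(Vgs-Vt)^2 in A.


Step 1: Overdrive voltage Vov = Vgs - Vt = 1.3 - 0.6 = 0.7 V
Step 2: W/L = 88/9 = 9.77778
Step 3: Id = 0.5 * 668 * 2.869e-07 * 9.77778 * 0.7^2
Step 4: Id = 4.59e-04 A

4.59e-04


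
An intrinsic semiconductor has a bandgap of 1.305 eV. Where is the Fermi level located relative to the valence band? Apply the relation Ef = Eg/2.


Step 1: For an intrinsic semiconductor, the Fermi level sits at midgap.
Step 2: Ef = Eg / 2 = 1.305 / 2 = 0.6525 eV

0.6525


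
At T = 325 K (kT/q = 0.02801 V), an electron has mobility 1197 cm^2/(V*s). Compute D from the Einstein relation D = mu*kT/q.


Step 1: D = mu * (kT/q)
Step 2: D = 1197 * 0.02801
Step 3: D = 33.53 cm^2/s

33.53


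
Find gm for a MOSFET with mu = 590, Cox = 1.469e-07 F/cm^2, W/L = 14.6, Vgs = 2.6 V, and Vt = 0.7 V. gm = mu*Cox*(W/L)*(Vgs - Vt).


Step 1: Vov = Vgs - Vt = 2.6 - 0.7 = 1.9 V
Step 2: gm = mu * Cox * (W/L) * Vov
Step 3: gm = 590 * 1.469e-07 * 14.6 * 1.9 = 2.40e-03 S

2.40e-03


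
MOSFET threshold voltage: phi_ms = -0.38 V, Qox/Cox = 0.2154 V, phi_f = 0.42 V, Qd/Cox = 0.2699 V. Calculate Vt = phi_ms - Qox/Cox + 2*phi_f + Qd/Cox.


Step 1: Vt = phi_ms - Qox/Cox + 2*phi_f + Qd/Cox
Step 2: Vt = -0.38 - 0.2154 + 2*0.42 + 0.2699
Step 3: Vt = -0.38 - 0.2154 + 0.84 + 0.2699
Step 4: Vt = 0.5145 V

0.5145


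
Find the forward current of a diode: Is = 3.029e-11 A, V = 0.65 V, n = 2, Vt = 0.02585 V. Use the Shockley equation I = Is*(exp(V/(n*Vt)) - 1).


Step 1: V/(n*Vt) = 0.65/(2*0.02585) = 12.5725
Step 2: exp(12.5725) = 2.8851e+05
Step 3: I = 3.029e-11 * (2.8851e+05 - 1) = 8.74e-06 A

8.74e-06


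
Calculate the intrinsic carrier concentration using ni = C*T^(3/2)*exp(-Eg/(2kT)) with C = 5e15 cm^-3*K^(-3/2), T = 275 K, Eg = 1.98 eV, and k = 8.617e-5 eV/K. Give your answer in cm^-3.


Step 1: Compute kT = 8.617e-5 * 275 = 0.02369675 eV
Step 2: Exponent = -Eg/(2kT) = -1.98/(2*0.02369675) = -41.77788
Step 3: T^(3/2) = 275^1.5 = 4560.36
Step 4: ni = 5e15 * 4560.36 * exp(-41.77788) = 1.64e+01 cm^-3

1.64e+01


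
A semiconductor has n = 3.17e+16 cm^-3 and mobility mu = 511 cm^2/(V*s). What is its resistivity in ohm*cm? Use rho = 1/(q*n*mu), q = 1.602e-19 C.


Step 1: sigma = q * n * mu = 1.602e-19 * 3.17e+16 * 511 = 2.59503e+00 S/cm
Step 2: rho = 1 / sigma = 1 / 2.59503e+00 = 0.3854 ohm*cm

0.3854


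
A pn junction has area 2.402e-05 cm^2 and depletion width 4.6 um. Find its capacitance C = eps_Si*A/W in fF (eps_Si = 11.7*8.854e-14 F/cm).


Step 1: eps_Si = 11.7 * 8.854e-14 = 1.035918e-12 F/cm
Step 2: W in cm = 4.6 * 1e-4 = 4.60e-04 cm
Step 3: C = 1.035918e-12 * 2.402e-05 / 4.60e-04 = 5.409294e-14 F
Step 4: C = 54.09 fF

54.09


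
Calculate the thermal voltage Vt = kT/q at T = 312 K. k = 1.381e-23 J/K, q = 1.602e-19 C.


Step 1: kT = 1.381e-23 * 312 = 4.30872e-21 J
Step 2: Vt = kT/q = 4.30872e-21 / 1.602e-19
Step 3: Vt = 0.0269 V

0.0269


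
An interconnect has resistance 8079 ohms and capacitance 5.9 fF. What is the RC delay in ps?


Step 1: tau = R * C
Step 2: tau = 8079 * 5.9 fF = 8079 * 5.9e-15 F
Step 3: tau = 4.76661e-11 s = 47.6661 ps

47.6661


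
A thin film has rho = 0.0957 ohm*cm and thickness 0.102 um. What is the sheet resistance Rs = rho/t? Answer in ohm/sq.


Step 1: Convert thickness to cm: t = 0.102 um = 1.0200e-05 cm
Step 2: Rs = rho / t = 0.0957 / 1.0200e-05
Step 3: Rs = 9382.4 ohm/sq

9382.4


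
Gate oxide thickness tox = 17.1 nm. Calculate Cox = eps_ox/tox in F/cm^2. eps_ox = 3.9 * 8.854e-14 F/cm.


Step 1: eps_ox = 3.9 * 8.854e-14 = 3.45306e-13 F/cm
Step 2: tox in cm = 17.1 nm * 1e-7 = 1.7100e-06 cm
Step 3: Cox = 3.45306e-13 / 1.7100e-06 = 2.02e-07 F/cm^2

2.02e-07


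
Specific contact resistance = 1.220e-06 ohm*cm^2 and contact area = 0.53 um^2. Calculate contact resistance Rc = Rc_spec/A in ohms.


Step 1: Convert area to cm^2: 0.53 um^2 = 5.3000e-09 cm^2
Step 2: Rc = Rc_spec / A = 1.220e-06 / 5.3000e-09
Step 3: Rc = 2.30e+02 ohms

2.30e+02


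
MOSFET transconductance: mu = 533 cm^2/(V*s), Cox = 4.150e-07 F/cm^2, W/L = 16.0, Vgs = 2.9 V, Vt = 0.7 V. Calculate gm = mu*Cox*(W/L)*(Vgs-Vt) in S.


Step 1: Vov = Vgs - Vt = 2.9 - 0.7 = 2.2 V
Step 2: gm = mu * Cox * (W/L) * Vov
Step 3: gm = 533 * 4.150e-07 * 16.0 * 2.2 = 7.79e-03 S

7.79e-03


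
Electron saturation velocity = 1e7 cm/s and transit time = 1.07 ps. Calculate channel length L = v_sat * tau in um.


Step 1: tau in seconds = 1.07 ps * 1e-12 = 1.0700e-12 s
Step 2: L = v_sat * tau = 1e7 * 1.0700e-12 = 1.0700e-05 cm
Step 3: L in um = 1.0700e-05 * 1e4 = 0.107 um

0.107


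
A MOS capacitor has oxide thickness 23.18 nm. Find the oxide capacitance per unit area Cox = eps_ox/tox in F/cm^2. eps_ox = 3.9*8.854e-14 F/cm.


Step 1: eps_ox = 3.9 * 8.854e-14 = 3.45306e-13 F/cm
Step 2: tox in cm = 23.18 nm * 1e-7 = 2.3180e-06 cm
Step 3: Cox = 3.45306e-13 / 2.3180e-06 = 1.49e-07 F/cm^2

1.49e-07


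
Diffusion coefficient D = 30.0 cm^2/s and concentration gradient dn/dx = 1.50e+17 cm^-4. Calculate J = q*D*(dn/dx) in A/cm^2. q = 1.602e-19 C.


Step 1: J = q * D * (dn/dx)
Step 2: J = 1.602e-19 * 30.0 * 1.50e+17
Step 3: J = 7.21e-01 A/cm^2

7.21e-01


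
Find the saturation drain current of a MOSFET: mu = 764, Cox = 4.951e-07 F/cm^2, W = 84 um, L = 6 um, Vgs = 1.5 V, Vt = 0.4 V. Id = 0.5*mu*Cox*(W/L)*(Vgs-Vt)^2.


Step 1: Overdrive voltage Vov = Vgs - Vt = 1.5 - 0.4 = 1.1 V
Step 2: W/L = 84/6 = 14
Step 3: Id = 0.5 * 764 * 4.951e-07 * 14 * 1.1^2
Step 4: Id = 3.20e-03 A

3.20e-03


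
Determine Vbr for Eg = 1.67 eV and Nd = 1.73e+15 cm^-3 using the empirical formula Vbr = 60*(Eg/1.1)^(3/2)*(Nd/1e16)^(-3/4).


Step 1: Eg/1.1 = 1.67/1.1 = 1.518182
Step 2: (Eg/1.1)^1.5 = 1.518182^1.5 = 1.870621
Step 3: (Nd/1e16)^(-0.75) = (0.173)^(-0.75) = 3.727910
Step 4: Vbr = 60 * 1.870621 * 3.727910 = 418.4 V

418.4


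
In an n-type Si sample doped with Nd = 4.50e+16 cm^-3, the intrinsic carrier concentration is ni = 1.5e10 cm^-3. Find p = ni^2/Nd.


Step 1: Since Nd >> ni, n ≈ Nd = 4.50e+16 cm^-3
Step 2: p = ni^2 / n = (1.5e10)^2 / 4.50e+16
Step 3: p = 2.25e20 / 4.50e+16 = 5.00e+03 cm^-3

5.00e+03


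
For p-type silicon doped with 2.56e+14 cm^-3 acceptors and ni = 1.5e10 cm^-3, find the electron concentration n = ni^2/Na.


Step 1: Majority hole concentration p ≈ Na = 2.56e+14 cm^-3
Step 2: n = ni^2 / Na = (1.5e10)^2 / 2.56e+14
Step 3: n = 8.79e+05 cm^-3

8.79e+05


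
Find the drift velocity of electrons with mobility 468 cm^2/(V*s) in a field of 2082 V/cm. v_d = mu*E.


Step 1: v_d = mu * E
Step 2: v_d = 468 * 2082 = 974376
Step 3: v_d = 9.74e+05 cm/s

9.74e+05


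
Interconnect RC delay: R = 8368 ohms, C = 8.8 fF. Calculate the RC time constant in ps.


Step 1: tau = R * C
Step 2: tau = 8368 * 8.8 fF = 8368 * 8.8e-15 F
Step 3: tau = 7.36384e-11 s = 73.6384 ps

73.6384


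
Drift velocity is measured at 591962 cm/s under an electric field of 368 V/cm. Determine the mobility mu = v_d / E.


Step 1: mu = v_d / E
Step 2: mu = 591962 / 368
Step 3: mu = 1608.59 cm^2/(V*s)

1608.59


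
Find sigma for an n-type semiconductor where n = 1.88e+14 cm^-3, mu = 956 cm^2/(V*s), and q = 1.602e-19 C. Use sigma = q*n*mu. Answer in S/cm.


Step 1: sigma = q * n * mu
Step 2: sigma = 1.602e-19 * 1.88e+14 * 956
Step 3: sigma = 2.879e-02 S/cm

2.879e-02


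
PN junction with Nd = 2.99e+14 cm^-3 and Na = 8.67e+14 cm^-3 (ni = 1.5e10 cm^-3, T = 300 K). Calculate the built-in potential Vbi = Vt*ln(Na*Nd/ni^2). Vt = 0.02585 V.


Step 1: Compute Na*Nd/ni^2 = 8.67e+14 * 2.99e+14 / (1.5e10)^2 = 1.1521e+09
Step 2: ln(1.1521e+09) = 20.8649
Step 3: Vbi = 0.02585 * 20.8649 = 0.539 V

0.539


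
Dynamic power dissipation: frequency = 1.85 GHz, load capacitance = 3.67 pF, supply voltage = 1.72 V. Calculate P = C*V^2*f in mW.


Step 1: V^2 = 1.72^2 = 2.9584 V^2
Step 2: P = C*V^2*f = 3.67e-12 F * 2.9584 * 1.85e9 Hz
Step 3: P = 2.00860568e-02 W
Step 4: P = 20.086 mW

20.086


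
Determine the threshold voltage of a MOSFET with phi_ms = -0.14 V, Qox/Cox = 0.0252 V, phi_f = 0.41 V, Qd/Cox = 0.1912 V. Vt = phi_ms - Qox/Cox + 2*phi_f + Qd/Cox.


Step 1: Vt = phi_ms - Qox/Cox + 2*phi_f + Qd/Cox
Step 2: Vt = -0.14 - 0.0252 + 2*0.41 + 0.1912
Step 3: Vt = -0.14 - 0.0252 + 0.82 + 0.1912
Step 4: Vt = 0.846 V

0.846


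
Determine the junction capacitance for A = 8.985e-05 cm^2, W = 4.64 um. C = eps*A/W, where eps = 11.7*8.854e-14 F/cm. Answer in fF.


Step 1: eps_Si = 11.7 * 8.854e-14 = 1.035918e-12 F/cm
Step 2: W in cm = 4.64 * 1e-4 = 4.64e-04 cm
Step 3: C = 1.035918e-12 * 8.985e-05 / 4.64e-04 = 2.005975e-13 F
Step 4: C = 200.6 fF

200.6


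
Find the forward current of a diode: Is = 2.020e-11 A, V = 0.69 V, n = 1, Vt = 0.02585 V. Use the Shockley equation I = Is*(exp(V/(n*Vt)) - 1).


Step 1: V/(n*Vt) = 0.69/(1*0.02585) = 26.6925
Step 2: exp(26.6925) = 3.9121e+11
Step 3: I = 2.020e-11 * (3.9121e+11 - 1) = 7.90e+00 A

7.90e+00


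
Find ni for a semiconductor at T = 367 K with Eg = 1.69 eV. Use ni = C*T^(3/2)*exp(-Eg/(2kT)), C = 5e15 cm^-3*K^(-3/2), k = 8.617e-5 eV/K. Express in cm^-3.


Step 1: Compute kT = 8.617e-5 * 367 = 0.03162439 eV
Step 2: Exponent = -Eg/(2kT) = -1.69/(2*0.03162439) = -26.71988
Step 3: T^(3/2) = 367^1.5 = 7030.71
Step 4: ni = 5e15 * 7030.71 * exp(-26.71988) = 8.74e+07 cm^-3

8.74e+07


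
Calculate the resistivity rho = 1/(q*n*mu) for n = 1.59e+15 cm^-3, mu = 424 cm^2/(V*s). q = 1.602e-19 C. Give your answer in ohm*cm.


Step 1: sigma = q * n * mu = 1.602e-19 * 1.59e+15 * 424 = 1.08000e-01 S/cm
Step 2: rho = 1 / sigma = 1 / 1.08000e-01 = 9.259 ohm*cm

9.259


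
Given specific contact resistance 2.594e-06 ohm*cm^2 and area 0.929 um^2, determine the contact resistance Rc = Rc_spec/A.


Step 1: Convert area to cm^2: 0.929 um^2 = 9.2900e-09 cm^2
Step 2: Rc = Rc_spec / A = 2.594e-06 / 9.2900e-09
Step 3: Rc = 2.79e+02 ohms

2.79e+02


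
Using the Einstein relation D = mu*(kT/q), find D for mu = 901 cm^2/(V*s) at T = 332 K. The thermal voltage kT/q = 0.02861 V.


Step 1: D = mu * (kT/q)
Step 2: D = 901 * 0.02861
Step 3: D = 25.78 cm^2/s

25.78


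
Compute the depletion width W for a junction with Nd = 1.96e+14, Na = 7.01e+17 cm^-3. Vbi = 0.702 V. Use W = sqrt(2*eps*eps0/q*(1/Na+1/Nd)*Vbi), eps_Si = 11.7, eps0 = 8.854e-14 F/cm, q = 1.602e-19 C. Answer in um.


Step 1: 1/Na + 1/Nd = 1/7.01e+17 + 1/1.96e+14 = 5.10347e-15
Step 2: 2*eps*eps0/q = 2*11.7*8.854e-14/1.602e-19 = 1.293281e+07
Step 3: W^2 = 1.293281e+07 * 5.10347e-15 * 0.702 = 4.63335e-08
Step 4: W = sqrt(4.63335e-08) = 2.153e-04 cm = 2.153 um

2.153


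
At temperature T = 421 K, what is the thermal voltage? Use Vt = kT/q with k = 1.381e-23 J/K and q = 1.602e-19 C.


Step 1: kT = 1.381e-23 * 421 = 5.81401e-21 J
Step 2: Vt = kT/q = 5.81401e-21 / 1.602e-19
Step 3: Vt = 0.03629 V

0.03629


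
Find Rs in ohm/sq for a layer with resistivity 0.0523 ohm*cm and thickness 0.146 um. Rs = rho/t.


Step 1: Convert thickness to cm: t = 0.146 um = 1.4600e-05 cm
Step 2: Rs = rho / t = 0.0523 / 1.4600e-05
Step 3: Rs = 3582.2 ohm/sq

3582.2


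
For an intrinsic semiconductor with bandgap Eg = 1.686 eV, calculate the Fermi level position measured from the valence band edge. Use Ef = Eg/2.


Step 1: For an intrinsic semiconductor, the Fermi level sits at midgap.
Step 2: Ef = Eg / 2 = 1.686 / 2 = 0.843 eV

0.843


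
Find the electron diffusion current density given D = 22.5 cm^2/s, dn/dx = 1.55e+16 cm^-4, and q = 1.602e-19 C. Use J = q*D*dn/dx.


Step 1: J = q * D * (dn/dx)
Step 2: J = 1.602e-19 * 22.5 * 1.55e+16
Step 3: J = 5.59e-02 A/cm^2

5.59e-02


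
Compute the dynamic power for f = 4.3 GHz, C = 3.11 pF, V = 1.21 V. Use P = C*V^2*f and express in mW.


Step 1: V^2 = 1.21^2 = 1.4641 V^2
Step 2: P = C*V^2*f = 3.11e-12 F * 1.4641 * 4.3e9 Hz
Step 3: P = 1.95794093e-02 W
Step 4: P = 19.579 mW

19.579


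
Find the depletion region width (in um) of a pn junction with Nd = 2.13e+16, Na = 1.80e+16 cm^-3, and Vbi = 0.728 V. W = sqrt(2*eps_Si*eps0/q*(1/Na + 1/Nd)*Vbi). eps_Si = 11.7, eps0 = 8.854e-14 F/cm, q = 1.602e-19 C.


Step 1: 1/Na + 1/Nd = 1/1.80e+16 + 1/2.13e+16 = 1.02504e-16
Step 2: 2*eps*eps0/q = 2*11.7*8.854e-14/1.602e-19 = 1.293281e+07
Step 3: W^2 = 1.293281e+07 * 1.02504e-16 * 0.728 = 9.65084e-10
Step 4: W = sqrt(9.65084e-10) = 3.107e-05 cm = 0.3107 um

0.3107


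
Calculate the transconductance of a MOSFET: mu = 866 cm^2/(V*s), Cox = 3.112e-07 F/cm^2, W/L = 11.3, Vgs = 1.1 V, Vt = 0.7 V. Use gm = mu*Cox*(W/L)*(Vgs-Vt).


Step 1: Vov = Vgs - Vt = 1.1 - 0.7 = 0.4 V
Step 2: gm = mu * Cox * (W/L) * Vov
Step 3: gm = 866 * 3.112e-07 * 11.3 * 0.4 = 1.22e-03 S

1.22e-03


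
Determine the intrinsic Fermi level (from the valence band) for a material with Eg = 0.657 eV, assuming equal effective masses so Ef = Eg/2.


Step 1: For an intrinsic semiconductor, the Fermi level sits at midgap.
Step 2: Ef = Eg / 2 = 0.657 / 2 = 0.3285 eV

0.3285


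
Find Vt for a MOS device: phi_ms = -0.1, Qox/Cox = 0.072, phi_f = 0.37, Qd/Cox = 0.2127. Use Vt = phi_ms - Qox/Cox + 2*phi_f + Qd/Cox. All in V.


Step 1: Vt = phi_ms - Qox/Cox + 2*phi_f + Qd/Cox
Step 2: Vt = -0.1 - 0.072 + 2*0.37 + 0.2127
Step 3: Vt = -0.1 - 0.072 + 0.74 + 0.2127
Step 4: Vt = 0.7807 V

0.7807


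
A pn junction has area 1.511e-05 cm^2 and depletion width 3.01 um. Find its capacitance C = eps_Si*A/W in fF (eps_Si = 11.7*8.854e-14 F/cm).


Step 1: eps_Si = 11.7 * 8.854e-14 = 1.035918e-12 F/cm
Step 2: W in cm = 3.01 * 1e-4 = 3.01e-04 cm
Step 3: C = 1.035918e-12 * 1.511e-05 / 3.01e-04 = 5.200240e-14 F
Step 4: C = 52.0 fF

52.0


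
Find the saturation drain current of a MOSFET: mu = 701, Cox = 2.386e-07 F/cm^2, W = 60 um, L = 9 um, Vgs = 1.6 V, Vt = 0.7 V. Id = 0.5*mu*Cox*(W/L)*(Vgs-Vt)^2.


Step 1: Overdrive voltage Vov = Vgs - Vt = 1.6 - 0.7 = 0.9 V
Step 2: W/L = 60/9 = 6.66667
Step 3: Id = 0.5 * 701 * 2.386e-07 * 6.66667 * 0.9^2
Step 4: Id = 4.52e-04 A

4.52e-04


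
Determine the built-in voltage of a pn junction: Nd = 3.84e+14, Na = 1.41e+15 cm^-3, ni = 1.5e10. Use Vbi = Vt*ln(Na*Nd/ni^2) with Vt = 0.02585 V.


Step 1: Compute Na*Nd/ni^2 = 1.41e+15 * 3.84e+14 / (1.5e10)^2 = 2.4064e+09
Step 2: ln(2.4064e+09) = 21.6014
Step 3: Vbi = 0.02585 * 21.6014 = 0.558 V

0.558


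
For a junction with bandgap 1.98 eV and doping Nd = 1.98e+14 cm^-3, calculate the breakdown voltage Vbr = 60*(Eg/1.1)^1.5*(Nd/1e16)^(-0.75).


Step 1: Eg/1.1 = 1.98/1.1 = 1.800000
Step 2: (Eg/1.1)^1.5 = 1.800000^1.5 = 2.414953
Step 3: (Nd/1e16)^(-0.75) = (0.0198)^(-0.75) = 18.945283
Step 4: Vbr = 60 * 2.414953 * 18.945283 = 2745.1 V

2745.1


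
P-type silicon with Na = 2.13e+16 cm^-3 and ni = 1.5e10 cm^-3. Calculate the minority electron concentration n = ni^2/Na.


Step 1: Majority hole concentration p ≈ Na = 2.13e+16 cm^-3
Step 2: n = ni^2 / Na = (1.5e10)^2 / 2.13e+16
Step 3: n = 1.06e+04 cm^-3

1.06e+04


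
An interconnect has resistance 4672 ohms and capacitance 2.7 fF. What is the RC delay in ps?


Step 1: tau = R * C
Step 2: tau = 4672 * 2.7 fF = 4672 * 2.7e-15 F
Step 3: tau = 1.26144e-11 s = 12.6144 ps

12.6144


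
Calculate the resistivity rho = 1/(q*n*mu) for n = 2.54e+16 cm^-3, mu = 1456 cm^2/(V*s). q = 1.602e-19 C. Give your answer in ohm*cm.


Step 1: sigma = q * n * mu = 1.602e-19 * 2.54e+16 * 1456 = 5.92458e+00 S/cm
Step 2: rho = 1 / sigma = 1 / 5.92458e+00 = 0.1688 ohm*cm

0.1688


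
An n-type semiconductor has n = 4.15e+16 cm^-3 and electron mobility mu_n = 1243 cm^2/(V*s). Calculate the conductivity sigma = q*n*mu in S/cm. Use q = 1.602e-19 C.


Step 1: sigma = q * n * mu
Step 2: sigma = 1.602e-19 * 4.15e+16 * 1243
Step 3: sigma = 8.264e+00 S/cm

8.264e+00


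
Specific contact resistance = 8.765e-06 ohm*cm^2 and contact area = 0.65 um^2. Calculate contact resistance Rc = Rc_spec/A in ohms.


Step 1: Convert area to cm^2: 0.65 um^2 = 6.5000e-09 cm^2
Step 2: Rc = Rc_spec / A = 8.765e-06 / 6.5000e-09
Step 3: Rc = 1.35e+03 ohms

1.35e+03


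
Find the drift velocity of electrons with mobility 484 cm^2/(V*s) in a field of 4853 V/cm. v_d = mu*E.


Step 1: v_d = mu * E
Step 2: v_d = 484 * 4853 = 2348852
Step 3: v_d = 2.35e+06 cm/s

2.35e+06


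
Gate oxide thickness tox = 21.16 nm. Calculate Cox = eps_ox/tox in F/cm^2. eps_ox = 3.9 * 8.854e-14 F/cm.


Step 1: eps_ox = 3.9 * 8.854e-14 = 3.45306e-13 F/cm
Step 2: tox in cm = 21.16 nm * 1e-7 = 2.1160e-06 cm
Step 3: Cox = 3.45306e-13 / 2.1160e-06 = 1.63e-07 F/cm^2

1.63e-07


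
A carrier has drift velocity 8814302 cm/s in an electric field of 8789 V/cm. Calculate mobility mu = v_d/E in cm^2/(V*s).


Step 1: mu = v_d / E
Step 2: mu = 8814302 / 8789
Step 3: mu = 1002.88 cm^2/(V*s)

1002.88


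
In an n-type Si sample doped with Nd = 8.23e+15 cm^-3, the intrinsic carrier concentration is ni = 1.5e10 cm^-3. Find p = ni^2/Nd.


Step 1: Since Nd >> ni, n ≈ Nd = 8.23e+15 cm^-3
Step 2: p = ni^2 / n = (1.5e10)^2 / 8.23e+15
Step 3: p = 2.25e20 / 8.23e+15 = 2.73e+04 cm^-3

2.73e+04


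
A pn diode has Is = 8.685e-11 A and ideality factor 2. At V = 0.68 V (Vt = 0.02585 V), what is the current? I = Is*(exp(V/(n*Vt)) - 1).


Step 1: V/(n*Vt) = 0.68/(2*0.02585) = 13.1528
Step 2: exp(13.1528) = 5.1545e+05
Step 3: I = 8.685e-11 * (5.1545e+05 - 1) = 4.48e-05 A

4.48e-05


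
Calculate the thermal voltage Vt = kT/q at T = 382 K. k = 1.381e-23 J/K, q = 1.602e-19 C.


Step 1: kT = 1.381e-23 * 382 = 5.27542e-21 J
Step 2: Vt = kT/q = 5.27542e-21 / 1.602e-19
Step 3: Vt = 0.03293 V

0.03293


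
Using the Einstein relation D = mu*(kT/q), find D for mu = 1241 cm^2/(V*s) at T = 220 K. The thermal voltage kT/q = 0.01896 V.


Step 1: D = mu * (kT/q)
Step 2: D = 1241 * 0.01896
Step 3: D = 23.53 cm^2/s

23.53


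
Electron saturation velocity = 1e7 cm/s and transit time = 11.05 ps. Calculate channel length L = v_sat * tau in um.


Step 1: tau in seconds = 11.05 ps * 1e-12 = 1.1050e-11 s
Step 2: L = v_sat * tau = 1e7 * 1.1050e-11 = 1.1050e-04 cm
Step 3: L in um = 1.1050e-04 * 1e4 = 1.105 um

1.105


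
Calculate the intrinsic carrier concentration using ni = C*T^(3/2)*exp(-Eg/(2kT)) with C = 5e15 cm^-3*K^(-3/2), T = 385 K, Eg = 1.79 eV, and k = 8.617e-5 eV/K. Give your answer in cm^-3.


Step 1: Compute kT = 8.617e-5 * 385 = 0.03317545 eV
Step 2: Exponent = -Eg/(2kT) = -1.79/(2*0.03317545) = -26.97778
Step 3: T^(3/2) = 385^1.5 = 7554.25
Step 4: ni = 5e15 * 7554.25 * exp(-26.97778) = 7.26e+07 cm^-3

7.26e+07


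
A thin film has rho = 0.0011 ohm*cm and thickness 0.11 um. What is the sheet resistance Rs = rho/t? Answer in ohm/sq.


Step 1: Convert thickness to cm: t = 0.11 um = 1.1000e-05 cm
Step 2: Rs = rho / t = 0.0011 / 1.1000e-05
Step 3: Rs = 100.0 ohm/sq

100.0


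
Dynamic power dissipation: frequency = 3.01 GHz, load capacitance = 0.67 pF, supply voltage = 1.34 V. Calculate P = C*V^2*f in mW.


Step 1: V^2 = 1.34^2 = 1.7956 V^2
Step 2: P = C*V^2*f = 0.67e-12 F * 1.7956 * 3.01e9 Hz
Step 3: P = 3.62118652e-03 W
Step 4: P = 3.621 mW

3.621


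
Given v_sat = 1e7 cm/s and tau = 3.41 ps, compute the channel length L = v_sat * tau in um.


Step 1: tau in seconds = 3.41 ps * 1e-12 = 3.4100e-12 s
Step 2: L = v_sat * tau = 1e7 * 3.4100e-12 = 3.4100e-05 cm
Step 3: L in um = 3.4100e-05 * 1e4 = 0.341 um

0.341


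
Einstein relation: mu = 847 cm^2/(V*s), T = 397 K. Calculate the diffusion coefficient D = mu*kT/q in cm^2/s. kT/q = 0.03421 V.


Step 1: D = mu * (kT/q)
Step 2: D = 847 * 0.03421
Step 3: D = 28.98 cm^2/s

28.98


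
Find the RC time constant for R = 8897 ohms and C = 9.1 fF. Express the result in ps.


Step 1: tau = R * C
Step 2: tau = 8897 * 9.1 fF = 8897 * 9.1e-15 F
Step 3: tau = 8.09627e-11 s = 80.9627 ps

80.9627


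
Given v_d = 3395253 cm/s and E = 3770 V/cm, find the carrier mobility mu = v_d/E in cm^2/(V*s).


Step 1: mu = v_d / E
Step 2: mu = 3395253 / 3770
Step 3: mu = 900.6 cm^2/(V*s)

900.6


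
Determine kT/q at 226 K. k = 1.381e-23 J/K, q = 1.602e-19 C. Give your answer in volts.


Step 1: kT = 1.381e-23 * 226 = 3.12106e-21 J
Step 2: Vt = kT/q = 3.12106e-21 / 1.602e-19
Step 3: Vt = 0.01948 V

0.01948


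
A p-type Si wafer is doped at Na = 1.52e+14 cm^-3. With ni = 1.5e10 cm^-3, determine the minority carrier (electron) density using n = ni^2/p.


Step 1: Majority hole concentration p ≈ Na = 1.52e+14 cm^-3
Step 2: n = ni^2 / Na = (1.5e10)^2 / 1.52e+14
Step 3: n = 1.48e+06 cm^-3

1.48e+06


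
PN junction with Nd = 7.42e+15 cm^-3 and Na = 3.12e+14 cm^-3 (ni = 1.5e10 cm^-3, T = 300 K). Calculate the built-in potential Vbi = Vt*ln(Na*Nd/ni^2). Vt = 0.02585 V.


Step 1: Compute Na*Nd/ni^2 = 3.12e+14 * 7.42e+15 / (1.5e10)^2 = 1.0289e+10
Step 2: ln(1.0289e+10) = 23.0543
Step 3: Vbi = 0.02585 * 23.0543 = 0.596 V

0.596


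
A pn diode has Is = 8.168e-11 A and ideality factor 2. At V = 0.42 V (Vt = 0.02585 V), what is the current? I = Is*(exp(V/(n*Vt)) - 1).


Step 1: V/(n*Vt) = 0.42/(2*0.02585) = 8.1238
Step 2: exp(8.1238) = 3.3738e+03
Step 3: I = 8.168e-11 * (3.3738e+03 - 1) = 2.75e-07 A

2.75e-07


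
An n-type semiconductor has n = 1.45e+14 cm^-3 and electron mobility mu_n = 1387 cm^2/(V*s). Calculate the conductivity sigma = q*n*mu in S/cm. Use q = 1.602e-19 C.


Step 1: sigma = q * n * mu
Step 2: sigma = 1.602e-19 * 1.45e+14 * 1387
Step 3: sigma = 3.222e-02 S/cm

3.222e-02


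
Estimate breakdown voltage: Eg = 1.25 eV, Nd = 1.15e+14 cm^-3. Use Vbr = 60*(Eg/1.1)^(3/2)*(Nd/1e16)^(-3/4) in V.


Step 1: Eg/1.1 = 1.25/1.1 = 1.136364
Step 2: (Eg/1.1)^1.5 = 1.136364^1.5 = 1.211368
Step 3: (Nd/1e16)^(-0.75) = (0.0115)^(-0.75) = 28.475845
Step 4: Vbr = 60 * 1.211368 * 28.475845 = 2069.7 V

2069.7


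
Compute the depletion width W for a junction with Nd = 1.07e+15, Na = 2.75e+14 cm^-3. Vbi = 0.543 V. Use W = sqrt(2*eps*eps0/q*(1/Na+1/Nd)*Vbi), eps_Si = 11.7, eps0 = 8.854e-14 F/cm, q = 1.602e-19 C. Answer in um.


Step 1: 1/Na + 1/Nd = 1/2.75e+14 + 1/1.07e+15 = 4.57094e-15
Step 2: 2*eps*eps0/q = 2*11.7*8.854e-14/1.602e-19 = 1.293281e+07
Step 3: W^2 = 1.293281e+07 * 4.57094e-15 * 0.543 = 3.20995e-08
Step 4: W = sqrt(3.20995e-08) = 1.792e-04 cm = 1.792 um

1.792


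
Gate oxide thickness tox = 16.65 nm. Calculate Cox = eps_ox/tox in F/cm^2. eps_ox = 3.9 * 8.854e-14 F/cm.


Step 1: eps_ox = 3.9 * 8.854e-14 = 3.45306e-13 F/cm
Step 2: tox in cm = 16.65 nm * 1e-7 = 1.6650e-06 cm
Step 3: Cox = 3.45306e-13 / 1.6650e-06 = 2.07e-07 F/cm^2

2.07e-07


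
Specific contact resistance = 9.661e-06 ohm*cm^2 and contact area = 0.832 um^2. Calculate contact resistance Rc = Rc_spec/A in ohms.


Step 1: Convert area to cm^2: 0.832 um^2 = 8.3200e-09 cm^2
Step 2: Rc = Rc_spec / A = 9.661e-06 / 8.3200e-09
Step 3: Rc = 1.16e+03 ohms

1.16e+03


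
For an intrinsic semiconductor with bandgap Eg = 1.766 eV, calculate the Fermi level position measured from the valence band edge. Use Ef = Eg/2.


Step 1: For an intrinsic semiconductor, the Fermi level sits at midgap.
Step 2: Ef = Eg / 2 = 1.766 / 2 = 0.883 eV

0.883


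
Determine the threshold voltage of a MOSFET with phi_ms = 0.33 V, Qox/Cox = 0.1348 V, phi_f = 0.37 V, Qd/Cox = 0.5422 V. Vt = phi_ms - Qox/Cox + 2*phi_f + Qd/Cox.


Step 1: Vt = phi_ms - Qox/Cox + 2*phi_f + Qd/Cox
Step 2: Vt = 0.33 - 0.1348 + 2*0.37 + 0.5422
Step 3: Vt = 0.33 - 0.1348 + 0.74 + 0.5422
Step 4: Vt = 1.4774 V

1.4774


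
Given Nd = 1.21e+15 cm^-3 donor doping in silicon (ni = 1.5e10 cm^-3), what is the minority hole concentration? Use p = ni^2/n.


Step 1: Since Nd >> ni, n ≈ Nd = 1.21e+15 cm^-3
Step 2: p = ni^2 / n = (1.5e10)^2 / 1.21e+15
Step 3: p = 2.25e20 / 1.21e+15 = 1.86e+05 cm^-3

1.86e+05


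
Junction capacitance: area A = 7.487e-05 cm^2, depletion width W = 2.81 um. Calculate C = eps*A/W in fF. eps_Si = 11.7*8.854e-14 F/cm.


Step 1: eps_Si = 11.7 * 8.854e-14 = 1.035918e-12 F/cm
Step 2: W in cm = 2.81 * 1e-4 = 2.81e-04 cm
Step 3: C = 1.035918e-12 * 7.487e-05 / 2.81e-04 = 2.760113e-13 F
Step 4: C = 276.01 fF

276.01


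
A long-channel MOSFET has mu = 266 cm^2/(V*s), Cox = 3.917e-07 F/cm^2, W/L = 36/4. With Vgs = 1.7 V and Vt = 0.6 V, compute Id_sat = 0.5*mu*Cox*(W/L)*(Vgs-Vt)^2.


Step 1: Overdrive voltage Vov = Vgs - Vt = 1.7 - 0.6 = 1.1 V
Step 2: W/L = 36/4 = 9
Step 3: Id = 0.5 * 266 * 3.917e-07 * 9 * 1.1^2
Step 4: Id = 5.67e-04 A

5.67e-04


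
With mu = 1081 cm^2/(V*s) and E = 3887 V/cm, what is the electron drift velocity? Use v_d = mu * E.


Step 1: v_d = mu * E
Step 2: v_d = 1081 * 3887 = 4201847
Step 3: v_d = 4.20e+06 cm/s

4.20e+06


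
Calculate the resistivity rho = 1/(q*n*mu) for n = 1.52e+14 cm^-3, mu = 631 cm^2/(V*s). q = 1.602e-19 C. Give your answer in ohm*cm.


Step 1: sigma = q * n * mu = 1.602e-19 * 1.52e+14 * 631 = 1.53651e-02 S/cm
Step 2: rho = 1 / sigma = 1 / 1.53651e-02 = 65.08 ohm*cm

65.08


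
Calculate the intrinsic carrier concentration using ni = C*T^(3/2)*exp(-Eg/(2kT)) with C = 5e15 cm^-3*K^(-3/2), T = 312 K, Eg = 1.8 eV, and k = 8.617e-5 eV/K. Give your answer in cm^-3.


Step 1: Compute kT = 8.617e-5 * 312 = 0.02688504 eV
Step 2: Exponent = -Eg/(2kT) = -1.8/(2*0.02688504) = -33.47587
Step 3: T^(3/2) = 312^1.5 = 5511.02
Step 4: ni = 5e15 * 5511.02 * exp(-33.47587) = 7.98e+04 cm^-3

7.98e+04


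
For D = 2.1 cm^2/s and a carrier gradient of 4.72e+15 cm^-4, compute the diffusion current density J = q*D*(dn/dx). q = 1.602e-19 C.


Step 1: J = q * D * (dn/dx)
Step 2: J = 1.602e-19 * 2.1 * 4.72e+15
Step 3: J = 1.59e-03 A/cm^2

1.59e-03


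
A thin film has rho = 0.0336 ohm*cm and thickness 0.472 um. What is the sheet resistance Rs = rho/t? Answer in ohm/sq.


Step 1: Convert thickness to cm: t = 0.472 um = 4.7200e-05 cm
Step 2: Rs = rho / t = 0.0336 / 4.7200e-05
Step 3: Rs = 711.9 ohm/sq

711.9


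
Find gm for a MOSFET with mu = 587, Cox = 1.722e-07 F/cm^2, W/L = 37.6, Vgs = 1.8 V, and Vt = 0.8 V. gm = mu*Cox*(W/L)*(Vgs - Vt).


Step 1: Vov = Vgs - Vt = 1.8 - 0.8 = 1.0 V
Step 2: gm = mu * Cox * (W/L) * Vov
Step 3: gm = 587 * 1.722e-07 * 37.6 * 1.0 = 3.80e-03 S

3.80e-03


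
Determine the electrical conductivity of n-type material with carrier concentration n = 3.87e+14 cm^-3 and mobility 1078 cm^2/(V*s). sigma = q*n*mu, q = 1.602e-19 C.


Step 1: sigma = q * n * mu
Step 2: sigma = 1.602e-19 * 3.87e+14 * 1078
Step 3: sigma = 6.683e-02 S/cm

6.683e-02


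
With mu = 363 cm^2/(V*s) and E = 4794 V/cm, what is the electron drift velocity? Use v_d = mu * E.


Step 1: v_d = mu * E
Step 2: v_d = 363 * 4794 = 1740222
Step 3: v_d = 1.74e+06 cm/s

1.74e+06


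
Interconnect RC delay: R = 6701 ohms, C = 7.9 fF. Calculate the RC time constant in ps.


Step 1: tau = R * C
Step 2: tau = 6701 * 7.9 fF = 6701 * 7.9e-15 F
Step 3: tau = 5.29379e-11 s = 52.9379 ps

52.9379


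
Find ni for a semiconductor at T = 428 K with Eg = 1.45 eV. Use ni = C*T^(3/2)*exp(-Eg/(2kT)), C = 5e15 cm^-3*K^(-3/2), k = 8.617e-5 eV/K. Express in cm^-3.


Step 1: Compute kT = 8.617e-5 * 428 = 0.03688076 eV
Step 2: Exponent = -Eg/(2kT) = -1.45/(2*0.03688076) = -19.65795
Step 3: T^(3/2) = 428^1.5 = 8854.53
Step 4: ni = 5e15 * 8854.53 * exp(-19.65795) = 1.28e+11 cm^-3

1.28e+11


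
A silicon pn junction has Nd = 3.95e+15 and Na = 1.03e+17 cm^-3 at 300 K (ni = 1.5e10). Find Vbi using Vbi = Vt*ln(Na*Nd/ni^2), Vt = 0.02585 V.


Step 1: Compute Na*Nd/ni^2 = 1.03e+17 * 3.95e+15 / (1.5e10)^2 = 1.8082e+12
Step 2: ln(1.8082e+12) = 28.2234
Step 3: Vbi = 0.02585 * 28.2234 = 0.73 V

0.73


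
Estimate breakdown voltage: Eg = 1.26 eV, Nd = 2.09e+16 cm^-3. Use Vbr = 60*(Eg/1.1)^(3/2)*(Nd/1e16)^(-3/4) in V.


Step 1: Eg/1.1 = 1.26/1.1 = 1.145455
Step 2: (Eg/1.1)^1.5 = 1.145455^1.5 = 1.225934
Step 3: (Nd/1e16)^(-0.75) = (2.09)^(-0.75) = 0.575295
Step 4: Vbr = 60 * 1.225934 * 0.575295 = 42.3 V

42.3


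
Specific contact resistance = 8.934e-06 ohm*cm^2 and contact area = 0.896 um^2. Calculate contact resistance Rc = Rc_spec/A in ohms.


Step 1: Convert area to cm^2: 0.896 um^2 = 8.9600e-09 cm^2
Step 2: Rc = Rc_spec / A = 8.934e-06 / 8.9600e-09
Step 3: Rc = 9.97e+02 ohms

9.97e+02


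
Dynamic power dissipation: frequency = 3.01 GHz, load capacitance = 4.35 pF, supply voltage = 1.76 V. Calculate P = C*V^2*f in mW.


Step 1: V^2 = 1.76^2 = 3.0976 V^2
Step 2: P = C*V^2*f = 4.35e-12 F * 3.0976 * 3.01e9 Hz
Step 3: P = 4.05584256e-02 W
Step 4: P = 40.558 mW

40.558


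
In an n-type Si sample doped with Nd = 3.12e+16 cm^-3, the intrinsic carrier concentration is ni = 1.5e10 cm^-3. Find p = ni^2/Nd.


Step 1: Since Nd >> ni, n ≈ Nd = 3.12e+16 cm^-3
Step 2: p = ni^2 / n = (1.5e10)^2 / 3.12e+16
Step 3: p = 2.25e20 / 3.12e+16 = 7.21e+03 cm^-3

7.21e+03


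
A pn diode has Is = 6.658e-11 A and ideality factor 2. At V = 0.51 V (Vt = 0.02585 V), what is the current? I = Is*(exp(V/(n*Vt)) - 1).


Step 1: V/(n*Vt) = 0.51/(2*0.02585) = 9.8646
Step 2: exp(9.8646) = 1.9237e+04
Step 3: I = 6.658e-11 * (1.9237e+04 - 1) = 1.28e-06 A

1.28e-06


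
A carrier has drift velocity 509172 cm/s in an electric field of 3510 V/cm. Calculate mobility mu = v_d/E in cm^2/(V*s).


Step 1: mu = v_d / E
Step 2: mu = 509172 / 3510
Step 3: mu = 145.06 cm^2/(V*s)

145.06


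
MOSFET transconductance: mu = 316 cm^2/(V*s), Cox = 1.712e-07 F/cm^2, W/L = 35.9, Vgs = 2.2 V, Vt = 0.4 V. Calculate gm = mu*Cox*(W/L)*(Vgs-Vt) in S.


Step 1: Vov = Vgs - Vt = 2.2 - 0.4 = 1.8 V
Step 2: gm = mu * Cox * (W/L) * Vov
Step 3: gm = 316 * 1.712e-07 * 35.9 * 1.8 = 3.50e-03 S

3.50e-03


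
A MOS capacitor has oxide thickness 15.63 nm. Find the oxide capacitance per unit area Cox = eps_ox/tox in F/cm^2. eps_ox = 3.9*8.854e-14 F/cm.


Step 1: eps_ox = 3.9 * 8.854e-14 = 3.45306e-13 F/cm
Step 2: tox in cm = 15.63 nm * 1e-7 = 1.5630e-06 cm
Step 3: Cox = 3.45306e-13 / 1.5630e-06 = 2.21e-07 F/cm^2

2.21e-07


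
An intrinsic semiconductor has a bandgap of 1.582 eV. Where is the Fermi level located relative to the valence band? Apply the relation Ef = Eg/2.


Step 1: For an intrinsic semiconductor, the Fermi level sits at midgap.
Step 2: Ef = Eg / 2 = 1.582 / 2 = 0.791 eV

0.791


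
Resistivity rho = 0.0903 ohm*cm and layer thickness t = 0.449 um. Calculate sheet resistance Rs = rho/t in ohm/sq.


Step 1: Convert thickness to cm: t = 0.449 um = 4.4900e-05 cm
Step 2: Rs = rho / t = 0.0903 / 4.4900e-05
Step 3: Rs = 2011.1 ohm/sq

2011.1


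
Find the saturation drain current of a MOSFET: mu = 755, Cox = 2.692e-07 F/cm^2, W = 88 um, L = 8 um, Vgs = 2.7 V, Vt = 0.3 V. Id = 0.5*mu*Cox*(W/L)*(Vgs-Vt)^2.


Step 1: Overdrive voltage Vov = Vgs - Vt = 2.7 - 0.3 = 2.4 V
Step 2: W/L = 88/8 = 11
Step 3: Id = 0.5 * 755 * 2.692e-07 * 11 * 2.4^2
Step 4: Id = 6.44e-03 A

6.44e-03


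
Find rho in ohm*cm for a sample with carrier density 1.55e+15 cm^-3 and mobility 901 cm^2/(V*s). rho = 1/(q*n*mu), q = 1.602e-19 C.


Step 1: sigma = q * n * mu = 1.602e-19 * 1.55e+15 * 901 = 2.23727e-01 S/cm
Step 2: rho = 1 / sigma = 1 / 2.23727e-01 = 4.47 ohm*cm

4.47


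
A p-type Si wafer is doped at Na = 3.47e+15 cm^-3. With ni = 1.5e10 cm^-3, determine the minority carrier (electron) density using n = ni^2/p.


Step 1: Majority hole concentration p ≈ Na = 3.47e+15 cm^-3
Step 2: n = ni^2 / Na = (1.5e10)^2 / 3.47e+15
Step 3: n = 6.48e+04 cm^-3

6.48e+04


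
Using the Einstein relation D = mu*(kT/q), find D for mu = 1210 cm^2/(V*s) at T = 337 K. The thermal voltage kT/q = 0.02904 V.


Step 1: D = mu * (kT/q)
Step 2: D = 1210 * 0.02904
Step 3: D = 35.14 cm^2/s

35.14


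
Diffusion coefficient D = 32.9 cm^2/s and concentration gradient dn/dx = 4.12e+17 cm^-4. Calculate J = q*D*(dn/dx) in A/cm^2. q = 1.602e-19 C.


Step 1: J = q * D * (dn/dx)
Step 2: J = 1.602e-19 * 32.9 * 4.12e+17
Step 3: J = 2.17e+00 A/cm^2

2.17e+00


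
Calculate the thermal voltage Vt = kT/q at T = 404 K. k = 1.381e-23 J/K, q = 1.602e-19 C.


Step 1: kT = 1.381e-23 * 404 = 5.57924e-21 J
Step 2: Vt = kT/q = 5.57924e-21 / 1.602e-19
Step 3: Vt = 0.03483 V

0.03483


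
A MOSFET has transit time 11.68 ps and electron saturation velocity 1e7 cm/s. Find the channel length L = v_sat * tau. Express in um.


Step 1: tau in seconds = 11.68 ps * 1e-12 = 1.1680e-11 s
Step 2: L = v_sat * tau = 1e7 * 1.1680e-11 = 1.1680e-04 cm
Step 3: L in um = 1.1680e-04 * 1e4 = 1.168 um

1.168


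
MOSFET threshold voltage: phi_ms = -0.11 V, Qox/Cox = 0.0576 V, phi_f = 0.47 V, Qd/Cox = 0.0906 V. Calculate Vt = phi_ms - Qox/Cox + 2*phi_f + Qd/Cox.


Step 1: Vt = phi_ms - Qox/Cox + 2*phi_f + Qd/Cox
Step 2: Vt = -0.11 - 0.0576 + 2*0.47 + 0.0906
Step 3: Vt = -0.11 - 0.0576 + 0.94 + 0.0906
Step 4: Vt = 0.863 V

0.863


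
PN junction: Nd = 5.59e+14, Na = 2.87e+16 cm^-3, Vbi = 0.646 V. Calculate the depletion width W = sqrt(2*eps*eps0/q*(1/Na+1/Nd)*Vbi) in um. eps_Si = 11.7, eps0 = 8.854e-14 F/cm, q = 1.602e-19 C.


Step 1: 1/Na + 1/Nd = 1/2.87e+16 + 1/5.59e+14 = 1.82375e-15
Step 2: 2*eps*eps0/q = 2*11.7*8.854e-14/1.602e-19 = 1.293281e+07
Step 3: W^2 = 1.293281e+07 * 1.82375e-15 * 0.646 = 1.52367e-08
Step 4: W = sqrt(1.52367e-08) = 1.234e-04 cm = 1.234 um

1.234


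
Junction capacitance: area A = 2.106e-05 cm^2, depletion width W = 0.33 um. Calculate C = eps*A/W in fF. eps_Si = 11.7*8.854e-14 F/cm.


Step 1: eps_Si = 11.7 * 8.854e-14 = 1.035918e-12 F/cm
Step 2: W in cm = 0.33 * 1e-4 = 3.30e-05 cm
Step 3: C = 1.035918e-12 * 2.106e-05 / 3.30e-05 = 6.611040e-13 F
Step 4: C = 661.1 fF

661.1


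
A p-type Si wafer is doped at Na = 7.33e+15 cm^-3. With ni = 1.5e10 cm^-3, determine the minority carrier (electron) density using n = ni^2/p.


Step 1: Majority hole concentration p ≈ Na = 7.33e+15 cm^-3
Step 2: n = ni^2 / Na = (1.5e10)^2 / 7.33e+15
Step 3: n = 3.07e+04 cm^-3

3.07e+04


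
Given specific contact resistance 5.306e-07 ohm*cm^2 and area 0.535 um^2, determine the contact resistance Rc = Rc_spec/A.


Step 1: Convert area to cm^2: 0.535 um^2 = 5.3500e-09 cm^2
Step 2: Rc = Rc_spec / A = 5.306e-07 / 5.3500e-09
Step 3: Rc = 9.92e+01 ohms

9.92e+01


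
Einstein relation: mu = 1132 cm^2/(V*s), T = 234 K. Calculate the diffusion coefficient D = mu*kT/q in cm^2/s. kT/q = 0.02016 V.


Step 1: D = mu * (kT/q)
Step 2: D = 1132 * 0.02016
Step 3: D = 22.82 cm^2/s

22.82


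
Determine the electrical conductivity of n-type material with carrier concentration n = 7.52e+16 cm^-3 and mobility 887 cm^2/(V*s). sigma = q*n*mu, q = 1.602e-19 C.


Step 1: sigma = q * n * mu
Step 2: sigma = 1.602e-19 * 7.52e+16 * 887
Step 3: sigma = 1.069e+01 S/cm

1.069e+01


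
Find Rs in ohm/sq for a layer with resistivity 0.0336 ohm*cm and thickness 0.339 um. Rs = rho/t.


Step 1: Convert thickness to cm: t = 0.339 um = 3.3900e-05 cm
Step 2: Rs = rho / t = 0.0336 / 3.3900e-05
Step 3: Rs = 991.2 ohm/sq

991.2


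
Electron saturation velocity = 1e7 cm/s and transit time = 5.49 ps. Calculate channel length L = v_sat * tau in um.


Step 1: tau in seconds = 5.49 ps * 1e-12 = 5.4900e-12 s
Step 2: L = v_sat * tau = 1e7 * 5.4900e-12 = 5.4900e-05 cm
Step 3: L in um = 5.4900e-05 * 1e4 = 0.549 um

0.549


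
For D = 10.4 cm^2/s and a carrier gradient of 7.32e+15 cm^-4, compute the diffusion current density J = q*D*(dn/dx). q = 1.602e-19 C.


Step 1: J = q * D * (dn/dx)
Step 2: J = 1.602e-19 * 10.4 * 7.32e+15
Step 3: J = 1.22e-02 A/cm^2

1.22e-02


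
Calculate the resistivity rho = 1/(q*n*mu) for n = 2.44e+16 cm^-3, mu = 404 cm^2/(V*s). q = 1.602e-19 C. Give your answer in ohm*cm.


Step 1: sigma = q * n * mu = 1.602e-19 * 2.44e+16 * 404 = 1.57919e+00 S/cm
Step 2: rho = 1 / sigma = 1 / 1.57919e+00 = 0.6332 ohm*cm

0.6332


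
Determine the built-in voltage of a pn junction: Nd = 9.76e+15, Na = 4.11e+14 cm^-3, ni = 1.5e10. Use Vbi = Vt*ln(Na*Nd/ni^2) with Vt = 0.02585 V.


Step 1: Compute Na*Nd/ni^2 = 4.11e+14 * 9.76e+15 / (1.5e10)^2 = 1.7828e+10
Step 2: ln(1.7828e+10) = 23.6040
Step 3: Vbi = 0.02585 * 23.6040 = 0.61 V

0.61
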